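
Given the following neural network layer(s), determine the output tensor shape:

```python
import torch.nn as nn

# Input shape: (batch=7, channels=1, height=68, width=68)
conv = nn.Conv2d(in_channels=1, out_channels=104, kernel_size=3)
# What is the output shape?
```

Input: (7, 1, 68, 68) -> Output: (7, 104, 66, 66)

Answer: (7, 104, 66, 66)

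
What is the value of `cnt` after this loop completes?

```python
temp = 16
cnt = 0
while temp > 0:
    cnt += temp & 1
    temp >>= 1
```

Count set bits in 16 (binary: 0b10000)
`cnt` takes the values: 0 → 1

Answer: 1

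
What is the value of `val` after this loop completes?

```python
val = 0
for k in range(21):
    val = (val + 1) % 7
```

Increment mod 7, 21 times = 0
`val` takes the values: 0 → 1 → 2 → 3 → 4 → 5 → 6 → 0 → 1 → 2 → 3 → 4 → 5 → 6 → 0 → 1 → 2 → 3 → 4 → 5 → 6 → 0

Answer: 0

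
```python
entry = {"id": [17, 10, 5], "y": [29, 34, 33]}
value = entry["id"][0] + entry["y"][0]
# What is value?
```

Trace:
`entry = {"id": [17, 10, 5], "y": [29, 34, 33]}` → entry = {'id': [17, 10, 5], 'y': [29, 34, 33]}
`value = entry["id"][0] + entry["y"][0]` → value = 46
So value = 46

Answer: 46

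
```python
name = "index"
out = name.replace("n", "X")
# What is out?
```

Trace:
`name = "index"` → name = 'index'
`out = name.replace("n", "X")` → out = 'iXdex'
So out = 'iXdex'

Answer: 'iXdex'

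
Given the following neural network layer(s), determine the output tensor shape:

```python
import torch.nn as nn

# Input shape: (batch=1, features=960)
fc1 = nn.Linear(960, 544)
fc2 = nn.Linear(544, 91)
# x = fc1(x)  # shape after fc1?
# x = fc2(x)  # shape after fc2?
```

Input: (1, 960) -> after fc1: (1, 544) -> Output: (1, 91)

Answer: (1, 91)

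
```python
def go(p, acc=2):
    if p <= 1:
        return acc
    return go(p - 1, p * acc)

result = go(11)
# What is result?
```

Accumulator trace (n, acc): (11, 2) -> (10, 22) -> (9, 220) -> (8, 1980) -> (7, 15840) -> (6, 110880) -> (5, 665280) -> (4, 3326400) -> (3, 13305600) -> (2, 39916800) -> (1, 79833600) -> return 79833600

Answer: 79833600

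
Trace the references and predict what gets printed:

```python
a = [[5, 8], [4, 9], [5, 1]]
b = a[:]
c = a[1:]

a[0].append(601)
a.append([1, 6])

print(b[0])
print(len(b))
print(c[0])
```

Key concept: slice with nested mutation.
Step by step:
`a = [[5, 8], [4, 9], [5, 1]]` → a = [[5, 8], [4, 9], [5, 1]]
`b = a[:]` → b = [[5, 8], [4, 9], [5, 1]]
`c = a[1:]` → c = [[4, 9], [5, 1]]
`a[0].append(601)` → a = [[5, 8, 601], [4, 9], [5, 1]]; b = [[5, 8, 601], [4, 9], [5, 1]]
`a.append([1, 6])` → a = [[5, 8, 601], [4, 9], [5, 1], [1, 6]]
`print(b[0])` → prints [5, 8, 601]
`print(len(b))` → prints 3
`print(c[0])` → prints [4, 9]

Answer:
[5, 8, 601]
3
[4, 9]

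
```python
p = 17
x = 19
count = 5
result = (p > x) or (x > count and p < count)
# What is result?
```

Trace:
`p = 17` → p = 17
`x = 19` → x = 19
`count = 5` → count = 5
`result = (p > x) or (x > count and p < count)` → result = False
So result = False

Answer: False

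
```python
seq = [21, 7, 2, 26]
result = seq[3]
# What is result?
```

Trace:
`seq = [21, 7, 2, 26]` → seq = [21, 7, 2, 26]
`result = seq[3]` → result = 26
So result = 26

Answer: 26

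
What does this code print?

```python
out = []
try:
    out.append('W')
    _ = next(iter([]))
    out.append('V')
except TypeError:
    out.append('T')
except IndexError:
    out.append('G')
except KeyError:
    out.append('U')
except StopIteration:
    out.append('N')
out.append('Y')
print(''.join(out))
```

Execution trace: 'W' (try body) → 'N' (except StopIteration) → 'Y' (after the try/except). Output: WNY

Answer: WNY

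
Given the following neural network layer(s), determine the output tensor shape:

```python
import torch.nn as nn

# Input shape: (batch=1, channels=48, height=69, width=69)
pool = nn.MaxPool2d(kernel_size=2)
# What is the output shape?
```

Input: (1, 48, 69, 69) -> Output: (1, 48, 34, 34)

Answer: (1, 48, 34, 34)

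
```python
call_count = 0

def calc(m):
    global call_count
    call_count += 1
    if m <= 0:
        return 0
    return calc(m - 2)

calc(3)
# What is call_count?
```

Linear recursion stepping by 2: 3 calls from m=3 down to ≤0.

Answer: 3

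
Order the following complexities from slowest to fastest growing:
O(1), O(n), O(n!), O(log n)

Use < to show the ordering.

Ordered by growth rate: O(1) < O(log n) < O(n) < O(n!)

Answer: O(1) < O(log n) < O(n) < O(n!)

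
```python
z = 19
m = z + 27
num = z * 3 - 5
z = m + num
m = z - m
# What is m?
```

Trace:
`z = 19` → z = 19
`m = z + 27` → m = 46
`num = z * 3 - 5` → num = 52
`z = m + num` → z = 98
`m = z - m` → m = 52
So m = 52

Answer: 52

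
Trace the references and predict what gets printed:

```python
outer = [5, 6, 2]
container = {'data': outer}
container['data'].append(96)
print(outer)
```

Key concept: dict holds reference to list.
Step by step:
`outer = [5, 6, 2]` → outer = [5, 6, 2]
`container = {'data': outer}` → container = {'data': [5, 6, 2]}
`container['data'].append(96)` → outer = [5, 6, 2, 96]; container = {'data': [5, 6, 2, 96]}
`print(outer)` → prints [5, 6, 2, 96]

Answer: [5, 6, 2, 96]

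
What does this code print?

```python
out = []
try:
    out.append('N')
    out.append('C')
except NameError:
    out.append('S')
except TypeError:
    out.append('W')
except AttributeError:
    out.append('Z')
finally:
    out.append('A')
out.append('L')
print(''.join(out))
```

Execution trace: 'N' (try body) → 'C' (try body, no exception) → 'A' (finally) → 'L' (after the try/except). Output: NCAL

Answer: NCAL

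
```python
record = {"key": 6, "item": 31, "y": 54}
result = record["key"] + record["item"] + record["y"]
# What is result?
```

Trace:
`record = {"key": 6, "item": 31, "y": 54}` → record = {'key': 6, 'item': 31, 'y': 54}
`result = record["key"] + record["item"] + record["y"]` → result = 91
So result = 91

Answer: 91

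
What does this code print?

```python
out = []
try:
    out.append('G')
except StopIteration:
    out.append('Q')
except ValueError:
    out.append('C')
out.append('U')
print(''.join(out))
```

Execution trace: 'G' (try body, no exception) → 'U' (after the try/except). Output: GU

Answer: GU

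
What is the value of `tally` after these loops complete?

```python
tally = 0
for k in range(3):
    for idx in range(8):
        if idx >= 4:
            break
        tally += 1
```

Inner breaks at 4, outer runs 3 times
`tally` takes the values: 0 → 1 → 2 → 3 → 4 → 5 → 6 → 7 → 8 → 9 → 10 → 11 → 12

Answer: 12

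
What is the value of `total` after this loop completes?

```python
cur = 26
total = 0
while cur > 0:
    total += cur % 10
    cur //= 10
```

Sum digits of 26
`total` takes the values: 0 → 6 → 8

Answer: 8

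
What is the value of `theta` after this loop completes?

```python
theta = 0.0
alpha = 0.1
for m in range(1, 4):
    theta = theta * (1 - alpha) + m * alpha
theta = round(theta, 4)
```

Moving average with lr=0.1
`theta` takes the values: 0.0 → 0.1 → 0.29 → 0.561

Answer: 0.561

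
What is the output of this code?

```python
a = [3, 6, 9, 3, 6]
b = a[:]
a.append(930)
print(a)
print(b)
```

Key concept: slice [:] creates copy.
Step by step:
`a = [3, 6, 9, 3, 6]` → a = [3, 6, 9, 3, 6]
`b = a[:]` → b = [3, 6, 9, 3, 6]
`a.append(930)` → a = [3, 6, 9, 3, 6, 930]
`print(a)` → prints [3, 6, 9, 3, 6, 930]
`print(b)` → prints [3, 6, 9, 3, 6]

Answer:
[3, 6, 9, 3, 6, 930]
[3, 6, 9, 3, 6]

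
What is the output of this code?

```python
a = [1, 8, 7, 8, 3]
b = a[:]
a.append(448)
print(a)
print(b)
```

Key concept: slice [:] creates copy.
Step by step:
`a = [1, 8, 7, 8, 3]` → a = [1, 8, 7, 8, 3]
`b = a[:]` → b = [1, 8, 7, 8, 3]
`a.append(448)` → a = [1, 8, 7, 8, 3, 448]
`print(a)` → prints [1, 8, 7, 8, 3, 448]
`print(b)` → prints [1, 8, 7, 8, 3]

Answer:
[1, 8, 7, 8, 3, 448]
[1, 8, 7, 8, 3]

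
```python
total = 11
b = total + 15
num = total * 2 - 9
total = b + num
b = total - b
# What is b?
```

Trace:
`total = 11` → total = 11
`b = total + 15` → b = 26
`num = total * 2 - 9` → num = 13
`total = b + num` → total = 39
`b = total - b` → b = 13
So b = 13

Answer: 13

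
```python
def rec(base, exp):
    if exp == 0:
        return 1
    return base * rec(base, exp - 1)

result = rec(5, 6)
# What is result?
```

rec(5, 6) = 5 * 5 * 5 * 5 * 5 * 5 = 15625

Answer: 15625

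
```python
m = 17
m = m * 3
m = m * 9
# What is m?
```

Trace:
`m = 17` → m = 17
`m = m * 3` → m = 51
`m = m * 9` → m = 459
So m = 459

Answer: 459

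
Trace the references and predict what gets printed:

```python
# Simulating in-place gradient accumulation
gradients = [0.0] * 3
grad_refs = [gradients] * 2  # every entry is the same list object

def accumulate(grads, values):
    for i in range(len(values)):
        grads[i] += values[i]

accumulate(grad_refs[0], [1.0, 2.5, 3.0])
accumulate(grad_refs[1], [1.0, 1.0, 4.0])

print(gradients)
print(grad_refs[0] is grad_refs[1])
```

Key concept: gradient accumulation aliasing.
Step by step:
`gradients = [0.0] * 3` → gradients = [0.0, 0.0, 0.0]
`grad_refs = [gradients] * 2` → grad_refs = [[0.0, 0.0, 0.0], [0.0, 0.0, 0.0]]
`accumulate(grad_refs[0], [1.0, 2.5, 3.0])` → gradients = [1.0, 2.5, 3.0]; grad_refs = [[1.0, 2.5, 3.0], [1.0, 2.5, 3.0]]
`accumulate(grad_refs[1], [1.0, 1.0, 4.0])` → gradients = [2.0, 3.5, 7.0]; grad_refs = [[2.0, 3.5, 7.0], [2.0, 3.5, 7.0]]
`print(gradients)` → prints [2.0, 3.5, 7.0]
`print(grad_refs[0] is grad_refs[1])` → prints True

Answer:
[2.0, 3.5, 7.0]
True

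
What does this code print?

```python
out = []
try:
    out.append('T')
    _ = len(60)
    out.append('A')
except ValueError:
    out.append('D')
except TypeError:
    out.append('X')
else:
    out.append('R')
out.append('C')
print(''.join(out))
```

Execution trace: 'T' (try body) → 'X' (except TypeError) → 'C' (after the try/except). Output: TXC

Answer: TXC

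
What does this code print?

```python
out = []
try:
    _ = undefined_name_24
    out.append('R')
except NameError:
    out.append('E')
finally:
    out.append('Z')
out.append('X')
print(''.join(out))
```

Execution trace: 'E' (except NameError) → 'Z' (finally) → 'X' (after the try/except). Output: EZX

Answer: EZX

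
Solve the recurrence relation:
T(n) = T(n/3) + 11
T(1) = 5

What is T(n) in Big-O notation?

Each step divides n by 3 and adds 11. After log_3(n) steps we reach T(1)=5. So T(n) = 11·log_3(n) + 5 = O(log n).

Answer: O(log n)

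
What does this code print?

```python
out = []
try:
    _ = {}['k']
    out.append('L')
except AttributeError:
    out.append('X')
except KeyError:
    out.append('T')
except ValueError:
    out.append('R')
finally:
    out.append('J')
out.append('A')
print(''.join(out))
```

Execution trace: 'T' (except KeyError) → 'J' (finally) → 'A' (after the try/except). Output: TJA

Answer: TJA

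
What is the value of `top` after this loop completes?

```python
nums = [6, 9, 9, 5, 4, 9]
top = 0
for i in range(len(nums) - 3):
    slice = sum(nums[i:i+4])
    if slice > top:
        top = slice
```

Max sum of 4-element window in [6, 9, 9, 5, 4, 9]
`top` takes the values: 0 → 29

Answer: 29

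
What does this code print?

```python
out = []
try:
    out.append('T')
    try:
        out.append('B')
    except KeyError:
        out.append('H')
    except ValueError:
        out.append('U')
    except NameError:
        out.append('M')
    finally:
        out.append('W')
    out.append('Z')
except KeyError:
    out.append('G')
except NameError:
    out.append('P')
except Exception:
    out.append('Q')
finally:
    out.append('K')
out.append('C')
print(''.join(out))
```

Execution trace: 'T' (try body) → 'B' (inner try body, no exception) → 'W' (inner finally) → 'Z' (try body, no exception) → 'K' (finally) → 'C' (after the try/except). Output: TBWZKC

Answer: TBWZKC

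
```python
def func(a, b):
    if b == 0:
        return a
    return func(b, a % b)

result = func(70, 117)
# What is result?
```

func(70, 117) -> func(117, 70) -> func(70, 47) -> func(47, 23) -> func(23, 1) -> func(1, 0) -> 1

Answer: 1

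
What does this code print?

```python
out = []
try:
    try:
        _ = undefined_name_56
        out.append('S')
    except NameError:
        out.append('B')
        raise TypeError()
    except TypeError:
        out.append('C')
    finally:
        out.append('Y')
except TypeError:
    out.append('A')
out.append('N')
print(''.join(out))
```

Execution trace: 'B' (inner except NameError) → 'Y' (inner finally) → 'A' (outer except TypeError) → 'N' (after the try/except). Output: BYAN

Answer: BYAN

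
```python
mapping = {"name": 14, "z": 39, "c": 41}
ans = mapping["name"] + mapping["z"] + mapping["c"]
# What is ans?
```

Trace:
`mapping = {"name": 14, "z": 39, "c": 41}` → mapping = {'name': 14, 'z': 39, 'c': 41}
`ans = mapping["name"] + mapping["z"] + mapping["c"]` → ans = 94
So ans = 94

Answer: 94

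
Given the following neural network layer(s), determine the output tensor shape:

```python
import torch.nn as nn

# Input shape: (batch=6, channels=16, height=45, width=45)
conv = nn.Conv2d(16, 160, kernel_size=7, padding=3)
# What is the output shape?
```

Input: (6, 16, 45, 45) -> Output: (6, 160, 45, 45)

Answer: (6, 160, 45, 45)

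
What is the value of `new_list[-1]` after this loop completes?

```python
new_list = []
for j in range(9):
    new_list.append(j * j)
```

Last element of squares 0 to 8
`new_list` takes the values: [] → [0] → [0, 1] → [0, 1, 4] → [0, 1, 4, 9] → [0, 1, 4, 9, 16] → [0, 1, 4, 9, 16, 25] → [0, 1, 4, 9, 16, 25, 36] → [0, 1, 4, 9, 16, 25, 36, 49] → [0, 1, 4, 9, 16, 25, 36, 49, 64]
So `new_list[-1]` = 64

Answer: 64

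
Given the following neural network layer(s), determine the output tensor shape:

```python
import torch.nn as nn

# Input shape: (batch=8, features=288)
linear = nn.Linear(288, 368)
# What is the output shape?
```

Input: (8, 288) -> Output: (8, 368)

Answer: (8, 368)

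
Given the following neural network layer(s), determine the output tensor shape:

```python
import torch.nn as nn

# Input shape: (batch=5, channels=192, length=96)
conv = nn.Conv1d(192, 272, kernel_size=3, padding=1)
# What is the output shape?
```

Input: (5, 192, 96) -> Output: (5, 272, 96)

Answer: (5, 272, 96)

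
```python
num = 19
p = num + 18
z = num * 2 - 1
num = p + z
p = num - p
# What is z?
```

Trace:
`num = 19` → num = 19
`p = num + 18` → p = 37
`z = num * 2 - 1` → z = 37
`num = p + z` → num = 74
`p = num - p` → p = 37
So z = 37

Answer: 37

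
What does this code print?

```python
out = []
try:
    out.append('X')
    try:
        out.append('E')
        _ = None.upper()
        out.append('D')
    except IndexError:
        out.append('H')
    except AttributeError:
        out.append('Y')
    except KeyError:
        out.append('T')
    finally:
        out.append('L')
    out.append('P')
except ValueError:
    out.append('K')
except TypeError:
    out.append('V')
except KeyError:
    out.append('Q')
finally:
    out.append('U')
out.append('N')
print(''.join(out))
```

Execution trace: 'X' (try body) → 'E' (inner try body) → 'Y' (inner except AttributeError) → 'L' (inner finally) → 'P' (try body, no exception) → 'U' (finally) → 'N' (after the try/except). Output: XEYLPUN

Answer: XEYLPUN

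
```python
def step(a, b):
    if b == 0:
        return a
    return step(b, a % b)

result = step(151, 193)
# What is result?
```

step(151, 193) -> step(193, 151) -> step(151, 42) -> step(42, 25) -> step(25, 17) -> step(17, 8) -> step(8, 1) -> step(1, 0) -> 1

Answer: 1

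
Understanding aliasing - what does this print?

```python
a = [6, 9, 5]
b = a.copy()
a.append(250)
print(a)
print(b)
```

Key concept: list.copy() creates independent copy.
Step by step:
`a = [6, 9, 5]` → a = [6, 9, 5]
`b = a.copy()` → b = [6, 9, 5]
`a.append(250)` → a = [6, 9, 5, 250]
`print(a)` → prints [6, 9, 5, 250]
`print(b)` → prints [6, 9, 5]

Answer:
[6, 9, 5, 250]
[6, 9, 5]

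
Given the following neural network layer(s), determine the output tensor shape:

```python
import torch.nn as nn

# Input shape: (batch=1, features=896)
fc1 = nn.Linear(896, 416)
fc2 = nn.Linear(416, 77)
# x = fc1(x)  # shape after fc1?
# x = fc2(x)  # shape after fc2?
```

Input: (1, 896) -> after fc1: (1, 416) -> Output: (1, 77)

Answer: (1, 77)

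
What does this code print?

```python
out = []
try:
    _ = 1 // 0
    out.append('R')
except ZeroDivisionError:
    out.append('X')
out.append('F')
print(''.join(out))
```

Execution trace: 'X' (except ZeroDivisionError) → 'F' (after the try/except). Output: XF

Answer: XF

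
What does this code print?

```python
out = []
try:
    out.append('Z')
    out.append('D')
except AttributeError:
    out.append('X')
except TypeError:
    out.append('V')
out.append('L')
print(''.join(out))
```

Execution trace: 'Z' (try body) → 'D' (try body, no exception) → 'L' (after the try/except). Output: ZDL

Answer: ZDL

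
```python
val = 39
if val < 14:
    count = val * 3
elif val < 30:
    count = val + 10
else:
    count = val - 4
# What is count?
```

Trace:
`val = 39` → val = 39
`if val < 14: ...` → val < 14 is False, val < 30 is False, take else branch → count = 35
So count = 35

Answer: 35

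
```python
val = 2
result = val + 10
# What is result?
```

Trace:
`val = 2` → val = 2
`result = val + 10` → result = 12
So result = 12

Answer: 12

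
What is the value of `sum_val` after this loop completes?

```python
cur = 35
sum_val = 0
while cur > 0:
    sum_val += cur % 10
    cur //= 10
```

Sum digits of 35
`sum_val` takes the values: 0 → 5 → 8

Answer: 8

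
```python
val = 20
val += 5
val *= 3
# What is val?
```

Trace:
`val = 20` → val = 20
`val += 5` → val = 25
`val *= 3` → val = 75
So val = 75

Answer: 75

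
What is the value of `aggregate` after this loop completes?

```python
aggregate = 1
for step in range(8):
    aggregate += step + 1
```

Start at 1, add 1 to 8 = 37
`aggregate` takes the values: 1 → 2 → 4 → 7 → 11 → 16 → 22 → 29 → 37

Answer: 37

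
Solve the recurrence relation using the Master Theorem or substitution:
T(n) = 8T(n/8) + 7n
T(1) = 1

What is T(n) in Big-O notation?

By Master Theorem: a=8, b=8, f(n)=7n. Since log_8(8) = 1 and f(n) = Θ(n^1), Case 2 applies. T(n) = O(n log n).

Answer: O(n log n)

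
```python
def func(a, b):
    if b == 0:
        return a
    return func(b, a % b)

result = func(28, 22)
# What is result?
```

func(28, 22) -> func(22, 6) -> func(6, 4) -> func(4, 2) -> func(2, 0) -> 2

Answer: 2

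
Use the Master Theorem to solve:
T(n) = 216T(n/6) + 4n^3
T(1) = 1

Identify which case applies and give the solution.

a=216, b=6, f(n)=4n^3. log_6(216) = 3. Since c=3 = 3, Case 2 applies: T(n) = Θ(n^log_b(a) · log n) = O(n^3 log n).

Answer: O(n^3 log n) - Case 2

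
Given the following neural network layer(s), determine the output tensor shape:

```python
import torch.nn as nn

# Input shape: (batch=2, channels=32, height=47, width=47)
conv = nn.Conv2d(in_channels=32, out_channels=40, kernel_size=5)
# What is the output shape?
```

Input: (2, 32, 47, 47) -> Output: (2, 40, 43, 43)

Answer: (2, 40, 43, 43)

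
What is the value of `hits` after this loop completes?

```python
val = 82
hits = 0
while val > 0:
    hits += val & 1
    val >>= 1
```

Count set bits in 82 (binary: 0b1010010)
`hits` takes the values: 0 → 1 → 2 → 3

Answer: 3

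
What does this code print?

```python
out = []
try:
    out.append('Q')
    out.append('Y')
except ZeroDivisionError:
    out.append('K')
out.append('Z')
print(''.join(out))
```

Execution trace: 'Q' (try body) → 'Y' (try body, no exception) → 'Z' (after the try/except). Output: QYZ

Answer: QYZ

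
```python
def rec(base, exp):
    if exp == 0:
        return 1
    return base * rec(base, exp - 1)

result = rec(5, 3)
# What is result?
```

rec(5, 3) = 5 * 5 * 5 = 125

Answer: 125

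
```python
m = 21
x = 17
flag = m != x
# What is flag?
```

Trace:
`m = 21` → m = 21
`x = 17` → x = 17
`flag = m != x` → flag = True
So flag = True

Answer: True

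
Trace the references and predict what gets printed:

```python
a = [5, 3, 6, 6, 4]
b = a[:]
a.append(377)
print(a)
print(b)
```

Key concept: slice [:] creates copy.
Step by step:
`a = [5, 3, 6, 6, 4]` → a = [5, 3, 6, 6, 4]
`b = a[:]` → b = [5, 3, 6, 6, 4]
`a.append(377)` → a = [5, 3, 6, 6, 4, 377]
`print(a)` → prints [5, 3, 6, 6, 4, 377]
`print(b)` → prints [5, 3, 6, 6, 4]

Answer:
[5, 3, 6, 6, 4, 377]
[5, 3, 6, 6, 4]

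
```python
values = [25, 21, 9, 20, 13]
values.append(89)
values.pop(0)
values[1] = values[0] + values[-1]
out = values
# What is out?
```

Trace:
`values = [25, 21, 9, 20, 13]` → values = [25, 21, 9, 20, 13]
`values.append(89)` → values = [25, 21, 9, 20, 13, 89]
`values.pop(0)` → values = [21, 9, 20, 13, 89]
`values[1] = values[0] + values[-1]` → values = [21, 110, 20, 13, 89]
`out = values` → out = [21, 110, 20, 13, 89]
So out = [21, 110, 20, 13, 89]

Answer: [21, 110, 20, 13, 89]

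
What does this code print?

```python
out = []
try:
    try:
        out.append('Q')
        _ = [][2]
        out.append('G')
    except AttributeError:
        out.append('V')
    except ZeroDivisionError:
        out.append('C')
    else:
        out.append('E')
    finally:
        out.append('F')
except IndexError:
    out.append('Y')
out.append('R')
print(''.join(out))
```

Execution trace: 'Q' (inner try body) → 'F' (inner finally) → 'Y' (outer except IndexError) → 'R' (after the try/except). Output: QFYR

Answer: QFYR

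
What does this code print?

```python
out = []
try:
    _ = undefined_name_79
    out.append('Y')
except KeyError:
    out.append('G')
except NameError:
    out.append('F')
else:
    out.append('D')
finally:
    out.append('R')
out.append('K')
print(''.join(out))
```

Execution trace: 'F' (except NameError) → 'R' (finally) → 'K' (after the try/except). Output: FRK

Answer: FRK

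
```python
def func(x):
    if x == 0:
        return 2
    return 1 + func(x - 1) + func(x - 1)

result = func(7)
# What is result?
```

func(x) = 1 + 2·func(x-1), func(0)=2. Closed form: (2+1)·2^7 - 1 = 383.

Answer: 383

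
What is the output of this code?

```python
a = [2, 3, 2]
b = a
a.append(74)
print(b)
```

Key concept: basic list aliasing.
Step by step:
`a = [2, 3, 2]` → a = [2, 3, 2]
`b = a` → b = [2, 3, 2] (same object as a)
`a.append(74)` → a = [2, 3, 2, 74] (same object as b); b = [2, 3, 2, 74] (same object as a)
`print(b)` → prints [2, 3, 2, 74]

Answer: [2, 3, 2, 74]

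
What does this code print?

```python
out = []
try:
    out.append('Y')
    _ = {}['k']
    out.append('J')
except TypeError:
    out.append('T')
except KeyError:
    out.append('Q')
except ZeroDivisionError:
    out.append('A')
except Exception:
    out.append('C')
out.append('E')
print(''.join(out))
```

Execution trace: 'Y' (try body) → 'Q' (except KeyError) → 'E' (after the try/except). Output: YQE

Answer: YQE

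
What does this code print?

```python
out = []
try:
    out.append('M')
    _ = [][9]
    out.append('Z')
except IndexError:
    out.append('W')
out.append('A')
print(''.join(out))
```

Execution trace: 'M' (try body) → 'W' (except IndexError) → 'A' (after the try/except). Output: MWA

Answer: MWA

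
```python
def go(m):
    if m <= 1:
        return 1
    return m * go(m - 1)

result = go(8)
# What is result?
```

go(8) = 8 * 7 * 6 * 5 * 4 * 3 * 2 * 1 = 40320

Answer: 40320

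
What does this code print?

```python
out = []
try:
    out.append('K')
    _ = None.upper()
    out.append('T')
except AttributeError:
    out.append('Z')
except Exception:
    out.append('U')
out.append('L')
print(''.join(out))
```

Execution trace: 'K' (try body) → 'Z' (except AttributeError) → 'L' (after the try/except). Output: KZL

Answer: KZL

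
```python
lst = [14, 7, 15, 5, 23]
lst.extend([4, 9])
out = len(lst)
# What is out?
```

Trace:
`lst = [14, 7, 15, 5, 23]` → lst = [14, 7, 15, 5, 23]
`lst.extend([4, 9])` → lst = [14, 7, 15, 5, 23, 4, 9]
`out = len(lst)` → out = 7
So out = 7

Answer: 7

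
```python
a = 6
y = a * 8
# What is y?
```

Trace:
`a = 6` → a = 6
`y = a * 8` → y = 48
So y = 48

Answer: 48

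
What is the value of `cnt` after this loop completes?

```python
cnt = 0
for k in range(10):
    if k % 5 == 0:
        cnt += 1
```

Count numbers divisible by 5 in range(10)
`cnt` takes the values: 0 → 1 → 2

Answer: 2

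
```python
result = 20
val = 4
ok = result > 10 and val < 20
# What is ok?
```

Trace:
`result = 20` → result = 20
`val = 4` → val = 4
`ok = result > 10 and val < 20` → ok = True
So ok = True

Answer: True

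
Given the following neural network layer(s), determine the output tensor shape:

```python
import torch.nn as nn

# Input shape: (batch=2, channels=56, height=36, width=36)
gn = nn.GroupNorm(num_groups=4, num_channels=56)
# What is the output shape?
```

Input: (2, 56, 36, 36) -> Output: (2, 56, 36, 36)

Answer: (2, 56, 36, 36)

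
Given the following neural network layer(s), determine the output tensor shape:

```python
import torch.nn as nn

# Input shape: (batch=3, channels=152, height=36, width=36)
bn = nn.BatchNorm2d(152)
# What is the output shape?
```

Input: (3, 152, 36, 36) -> Output: (3, 152, 36, 36)

Answer: (3, 152, 36, 36)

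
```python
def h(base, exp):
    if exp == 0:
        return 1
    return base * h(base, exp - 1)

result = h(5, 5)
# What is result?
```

h(5, 5) = 5 * 5 * 5 * 5 * 5 = 3125

Answer: 3125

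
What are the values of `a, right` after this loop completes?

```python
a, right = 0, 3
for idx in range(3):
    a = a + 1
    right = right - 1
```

a goes 0→3, right goes 3→0
`a, right` takes the values: (0, 3) → (1, 3) → (1, 2) → (2, 2) → (2, 1) → (3, 1) → (3, 0)

Answer: 3, 0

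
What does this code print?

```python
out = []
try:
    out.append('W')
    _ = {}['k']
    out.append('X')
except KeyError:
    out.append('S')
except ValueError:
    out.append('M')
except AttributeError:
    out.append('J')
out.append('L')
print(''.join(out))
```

Execution trace: 'W' (try body) → 'S' (except KeyError) → 'L' (after the try/except). Output: WSL

Answer: WSL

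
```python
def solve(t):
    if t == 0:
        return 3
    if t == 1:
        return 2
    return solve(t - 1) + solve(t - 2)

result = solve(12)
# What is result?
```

Build up from base cases: solve(0)=3, solve(1)=2, solve(2)=5, solve(3)=7, solve(4)=12, solve(5)=19, solve(6)=31, ..., solve(12)=555

Answer: 555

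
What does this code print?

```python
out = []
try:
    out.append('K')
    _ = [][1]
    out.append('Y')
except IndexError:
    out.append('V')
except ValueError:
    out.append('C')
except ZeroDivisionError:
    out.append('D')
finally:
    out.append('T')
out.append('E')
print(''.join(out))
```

Execution trace: 'K' (try body) → 'V' (except IndexError) → 'T' (finally) → 'E' (after the try/except). Output: KVTE

Answer: KVTE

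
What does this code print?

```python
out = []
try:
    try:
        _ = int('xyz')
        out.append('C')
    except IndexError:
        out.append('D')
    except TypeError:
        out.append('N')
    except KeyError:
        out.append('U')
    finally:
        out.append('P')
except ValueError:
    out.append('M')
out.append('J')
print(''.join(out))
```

Execution trace: 'P' (finally) → 'M' (outer except ValueError) → 'J' (after the try/except). Output: PMJ

Answer: PMJ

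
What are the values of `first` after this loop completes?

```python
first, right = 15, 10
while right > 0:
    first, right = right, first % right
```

GCD of 15 and 10
`first` takes the values: 15 → 10 → 5

Answer: 5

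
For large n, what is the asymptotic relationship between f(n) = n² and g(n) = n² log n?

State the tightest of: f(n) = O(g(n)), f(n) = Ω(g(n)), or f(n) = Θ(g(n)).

n² vs n² log n: f(n) = O(g(n)) but not Ω(g(n)) — n² log n grows strictly faster than n².

Answer: f(n) = O(g(n)) but not Ω(g(n)) — n² log n grows strictly faster than n².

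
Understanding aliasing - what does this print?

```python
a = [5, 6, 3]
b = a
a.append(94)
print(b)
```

Key concept: basic list aliasing.
Step by step:
`a = [5, 6, 3]` → a = [5, 6, 3]
`b = a` → b = [5, 6, 3] (same object as a)
`a.append(94)` → a = [5, 6, 3, 94] (same object as b); b = [5, 6, 3, 94] (same object as a)
`print(b)` → prints [5, 6, 3, 94]

Answer: [5, 6, 3, 94]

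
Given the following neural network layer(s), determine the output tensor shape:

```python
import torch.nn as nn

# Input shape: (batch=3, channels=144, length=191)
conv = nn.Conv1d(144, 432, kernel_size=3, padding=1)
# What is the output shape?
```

Input: (3, 144, 191) -> Output: (3, 432, 191)

Answer: (3, 432, 191)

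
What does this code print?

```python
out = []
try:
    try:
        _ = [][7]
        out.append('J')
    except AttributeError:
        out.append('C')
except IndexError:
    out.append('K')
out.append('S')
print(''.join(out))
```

Execution trace: 'K' (outer except IndexError) → 'S' (after the try/except). Output: KS

Answer: KS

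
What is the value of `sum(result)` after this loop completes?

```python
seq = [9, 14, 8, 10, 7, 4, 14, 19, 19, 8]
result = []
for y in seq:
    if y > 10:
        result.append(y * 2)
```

Sum of doubled values > 10
`result` takes the values: [] → [28] → [28, 28] → [28, 28, 38] → [28, 28, 38, 38]
So `sum(result)` = 132

Answer: 132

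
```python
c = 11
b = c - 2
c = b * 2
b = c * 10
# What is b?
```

Trace:
`c = 11` → c = 11
`b = c - 2` → b = 9
`c = b * 2` → c = 18
`b = c * 10` → b = 180
So b = 180

Answer: 180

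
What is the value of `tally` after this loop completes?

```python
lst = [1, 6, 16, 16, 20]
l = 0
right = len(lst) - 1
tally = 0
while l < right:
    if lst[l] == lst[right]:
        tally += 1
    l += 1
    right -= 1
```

Count matching pairs from ends
`tally` takes the values: 0

Answer: 0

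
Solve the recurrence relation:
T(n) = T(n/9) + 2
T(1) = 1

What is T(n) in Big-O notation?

Each step divides n by 9 and adds 2. After log_9(n) steps we reach T(1)=1. So T(n) = 2·log_9(n) + 1 = O(log n).

Answer: O(log n)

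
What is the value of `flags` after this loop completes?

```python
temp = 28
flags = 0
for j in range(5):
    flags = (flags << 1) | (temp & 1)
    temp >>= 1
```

Reverse lowest 5 bits of 28
`flags` takes the values: 0 → 1 → 3 → 7

Answer: 7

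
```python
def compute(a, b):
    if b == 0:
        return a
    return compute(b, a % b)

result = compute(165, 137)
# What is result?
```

compute(165, 137) -> compute(137, 28) -> compute(28, 25) -> compute(25, 3) -> compute(3, 1) -> compute(1, 0) -> 1

Answer: 1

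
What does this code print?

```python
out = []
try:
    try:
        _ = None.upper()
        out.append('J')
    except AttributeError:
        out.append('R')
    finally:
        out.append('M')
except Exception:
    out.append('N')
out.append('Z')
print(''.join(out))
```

Execution trace: 'R' (inner except AttributeError) → 'M' (inner finally) → 'Z' (after the try/except). Output: RMZ

Answer: RMZ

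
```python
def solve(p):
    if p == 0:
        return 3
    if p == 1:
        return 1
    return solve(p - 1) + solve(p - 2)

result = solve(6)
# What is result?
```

Build up from base cases: solve(0)=3, solve(1)=1, solve(2)=4, solve(3)=5, solve(4)=9, solve(5)=14, solve(6)=23

Answer: 23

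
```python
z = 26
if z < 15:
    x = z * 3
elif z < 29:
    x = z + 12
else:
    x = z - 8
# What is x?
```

Trace:
`z = 26` → z = 26
`if z < 15: ...` → z < 15 is False, z < 29 is True → x = 38
So x = 38

Answer: 38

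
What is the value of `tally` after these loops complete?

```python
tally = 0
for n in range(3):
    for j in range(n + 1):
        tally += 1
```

Triangle: 1 + 2 + ... + 3
`tally` takes the values: 0 → 1 → 2 → 3 → 4 → 5 → 6

Answer: 6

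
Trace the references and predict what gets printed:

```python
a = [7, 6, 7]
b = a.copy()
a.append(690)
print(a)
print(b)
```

Key concept: list.copy() creates independent copy.
Step by step:
`a = [7, 6, 7]` → a = [7, 6, 7]
`b = a.copy()` → b = [7, 6, 7]
`a.append(690)` → a = [7, 6, 7, 690]
`print(a)` → prints [7, 6, 7, 690]
`print(b)` → prints [7, 6, 7]

Answer:
[7, 6, 7, 690]
[7, 6, 7]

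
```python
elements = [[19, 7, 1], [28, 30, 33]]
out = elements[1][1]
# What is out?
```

Trace:
`elements = [[19, 7, 1], [28, 30, 33]]` → elements = [[19, 7, 1], [28, 30, 33]]
`out = elements[1][1]` → out = 30
So out = 30

Answer: 30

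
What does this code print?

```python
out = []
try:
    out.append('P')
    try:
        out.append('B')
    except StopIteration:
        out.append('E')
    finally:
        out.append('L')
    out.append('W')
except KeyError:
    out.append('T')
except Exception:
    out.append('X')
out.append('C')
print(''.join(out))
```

Execution trace: 'P' (try body) → 'B' (inner try body, no exception) → 'L' (inner finally) → 'W' (try body, no exception) → 'C' (after the try/except). Output: PBLWC

Answer: PBLWC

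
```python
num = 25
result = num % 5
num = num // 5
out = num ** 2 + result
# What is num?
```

Trace:
`num = 25` → num = 25
`result = num % 5` → result = 0
`num = num // 5` → num = 5
`out = num ** 2 + result` → out = 25
So num = 5

Answer: 5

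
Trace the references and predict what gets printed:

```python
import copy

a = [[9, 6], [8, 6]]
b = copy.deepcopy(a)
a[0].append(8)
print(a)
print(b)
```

Key concept: deep copy is fully independent.
Step by step:
`a = [[9, 6], [8, 6]]` → a = [[9, 6], [8, 6]]
`b = copy.deepcopy(a)` → b = [[9, 6], [8, 6]]
`a[0].append(8)` → a = [[9, 6, 8], [8, 6]]
`print(a)` → prints [[9, 6, 8], [8, 6]]
`print(b)` → prints [[9, 6], [8, 6]]

Answer:
[[9, 6, 8], [8, 6]]
[[9, 6], [8, 6]]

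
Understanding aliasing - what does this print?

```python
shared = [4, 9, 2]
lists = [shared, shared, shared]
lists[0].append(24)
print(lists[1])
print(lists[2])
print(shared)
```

Key concept: list of same reference.
Step by step:
`shared = [4, 9, 2]` → shared = [4, 9, 2]
`lists = [shared, shared, shared]` → lists = [[4, 9, 2], [4, 9, 2], [4, 9, 2]]
`lists[0].append(24)` → shared = [4, 9, 2, 24]; lists = [[4, 9, 2, 24], [4, 9, 2, 24], [4, 9, 2, 24]]
`print(lists[1])` → prints [4, 9, 2, 24]
`print(lists[2])` → prints [4, 9, 2, 24]
`print(shared)` → prints [4, 9, 2, 24]

Answer:
[4, 9, 2, 24]
[4, 9, 2, 24]
[4, 9, 2, 24]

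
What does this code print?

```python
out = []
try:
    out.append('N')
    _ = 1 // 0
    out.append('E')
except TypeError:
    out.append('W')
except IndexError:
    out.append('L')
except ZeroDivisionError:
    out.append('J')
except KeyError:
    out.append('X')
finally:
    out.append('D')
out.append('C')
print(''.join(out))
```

Execution trace: 'N' (try body) → 'J' (except ZeroDivisionError) → 'D' (finally) → 'C' (after the try/except). Output: NJDC

Answer: NJDC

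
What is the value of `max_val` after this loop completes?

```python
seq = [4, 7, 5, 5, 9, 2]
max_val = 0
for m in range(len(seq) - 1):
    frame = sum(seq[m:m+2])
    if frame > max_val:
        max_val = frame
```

Max sum of 2-element window in [4, 7, 5, 5, 9, 2]
`max_val` takes the values: 0 → 11 → 12 → 14

Answer: 14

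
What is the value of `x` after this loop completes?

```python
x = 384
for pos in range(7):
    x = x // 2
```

Halve 7 times: 384 // 2^7 = 3
`x` takes the values: 384 → 192 → 96 → 48 → 24 → 12 → 6 → 3

Answer: 3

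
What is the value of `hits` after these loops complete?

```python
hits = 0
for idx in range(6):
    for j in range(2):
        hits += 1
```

6 * 2 = 12
`hits` takes the values: 0 → 1 → 2 → 3 → 4 → 5 → 6 → 7 → 8 → 9 → 10 → 11 → 12

Answer: 12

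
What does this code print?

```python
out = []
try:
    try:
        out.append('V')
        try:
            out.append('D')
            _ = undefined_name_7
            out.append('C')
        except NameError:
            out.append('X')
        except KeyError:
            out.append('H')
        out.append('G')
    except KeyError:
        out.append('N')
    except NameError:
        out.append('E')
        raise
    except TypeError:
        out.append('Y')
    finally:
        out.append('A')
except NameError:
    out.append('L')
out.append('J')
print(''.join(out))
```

Execution trace: 'V' (try body) → 'D' (inner try body) → 'X' (inner except NameError) → 'G' (try body, no exception) → 'A' (finally) → 'J' (after the try/except). Output: VDXGAJ

Answer: VDXGAJ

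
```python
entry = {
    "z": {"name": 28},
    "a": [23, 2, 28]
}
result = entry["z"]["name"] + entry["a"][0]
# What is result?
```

Trace:
`entry = { ...` → entry = {'z': {'name': 28}, 'a': [23, 2, 28]}
`result = entry["z"]["name"] + entry["a"][0]` → result = 51
So result = 51

Answer: 51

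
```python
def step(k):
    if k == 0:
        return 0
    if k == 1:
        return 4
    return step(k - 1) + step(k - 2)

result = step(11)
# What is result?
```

Build up from base cases: step(0)=0, step(1)=4, step(2)=4, step(3)=8, step(4)=12, step(5)=20, step(6)=32, ..., step(11)=356

Answer: 356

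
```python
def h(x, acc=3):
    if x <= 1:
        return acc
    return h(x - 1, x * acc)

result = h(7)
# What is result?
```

Accumulator trace (n, acc): (7, 3) -> (6, 21) -> (5, 126) -> (4, 630) -> (3, 2520) -> (2, 7560) -> (1, 15120) -> return 15120

Answer: 15120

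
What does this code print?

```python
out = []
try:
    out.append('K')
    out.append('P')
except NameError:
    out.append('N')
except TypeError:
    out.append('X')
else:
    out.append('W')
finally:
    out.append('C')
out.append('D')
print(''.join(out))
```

Execution trace: 'K' (try body) → 'P' (try body, no exception) → 'W' (else) → 'C' (finally) → 'D' (after the try/except). Output: KPWCD

Answer: KPWCD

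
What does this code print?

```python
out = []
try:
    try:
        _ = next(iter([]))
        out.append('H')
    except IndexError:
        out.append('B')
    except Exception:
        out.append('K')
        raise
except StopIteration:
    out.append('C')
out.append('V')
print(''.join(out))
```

Execution trace: 'K' (inner except Exception) → 'C' (outer except StopIteration) → 'V' (after the try/except). Output: KCV

Answer: KCV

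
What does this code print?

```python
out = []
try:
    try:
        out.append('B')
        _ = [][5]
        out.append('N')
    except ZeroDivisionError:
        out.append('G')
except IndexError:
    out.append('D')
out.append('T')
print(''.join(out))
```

Execution trace: 'B' (try body) → 'D' (outer except IndexError) → 'T' (after the try/except). Output: BDT

Answer: BDT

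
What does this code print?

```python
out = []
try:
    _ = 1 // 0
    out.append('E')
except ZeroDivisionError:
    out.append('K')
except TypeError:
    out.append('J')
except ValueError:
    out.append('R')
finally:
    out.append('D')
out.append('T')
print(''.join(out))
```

Execution trace: 'K' (except ZeroDivisionError) → 'D' (finally) → 'T' (after the try/except). Output: KDT

Answer: KDT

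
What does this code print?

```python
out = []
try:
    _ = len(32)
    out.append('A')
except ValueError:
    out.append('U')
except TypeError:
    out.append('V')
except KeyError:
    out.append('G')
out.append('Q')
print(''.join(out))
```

Execution trace: 'V' (except TypeError) → 'Q' (after the try/except). Output: VQ

Answer: VQ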